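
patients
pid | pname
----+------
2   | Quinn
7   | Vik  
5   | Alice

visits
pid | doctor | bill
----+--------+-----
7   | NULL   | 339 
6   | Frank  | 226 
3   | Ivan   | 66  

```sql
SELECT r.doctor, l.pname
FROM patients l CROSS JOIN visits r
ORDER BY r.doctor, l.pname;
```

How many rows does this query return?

CROSS JOIN pairs every row of `patients` with every row of `visits`: 3 × 3 = 9 rows.

9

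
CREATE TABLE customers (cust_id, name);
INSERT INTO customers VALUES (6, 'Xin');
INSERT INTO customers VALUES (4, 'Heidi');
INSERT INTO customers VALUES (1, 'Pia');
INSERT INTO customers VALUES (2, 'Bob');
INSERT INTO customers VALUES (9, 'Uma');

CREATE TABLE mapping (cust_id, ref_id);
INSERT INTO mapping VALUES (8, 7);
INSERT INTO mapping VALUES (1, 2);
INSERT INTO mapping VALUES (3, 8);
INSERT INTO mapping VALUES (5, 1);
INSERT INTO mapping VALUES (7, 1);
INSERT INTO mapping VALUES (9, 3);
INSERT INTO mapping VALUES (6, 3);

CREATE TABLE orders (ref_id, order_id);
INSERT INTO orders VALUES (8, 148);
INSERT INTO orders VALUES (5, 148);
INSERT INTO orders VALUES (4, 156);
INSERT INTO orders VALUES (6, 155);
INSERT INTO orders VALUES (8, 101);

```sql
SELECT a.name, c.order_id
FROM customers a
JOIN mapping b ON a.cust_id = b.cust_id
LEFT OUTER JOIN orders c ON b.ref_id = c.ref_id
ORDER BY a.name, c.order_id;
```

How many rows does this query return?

3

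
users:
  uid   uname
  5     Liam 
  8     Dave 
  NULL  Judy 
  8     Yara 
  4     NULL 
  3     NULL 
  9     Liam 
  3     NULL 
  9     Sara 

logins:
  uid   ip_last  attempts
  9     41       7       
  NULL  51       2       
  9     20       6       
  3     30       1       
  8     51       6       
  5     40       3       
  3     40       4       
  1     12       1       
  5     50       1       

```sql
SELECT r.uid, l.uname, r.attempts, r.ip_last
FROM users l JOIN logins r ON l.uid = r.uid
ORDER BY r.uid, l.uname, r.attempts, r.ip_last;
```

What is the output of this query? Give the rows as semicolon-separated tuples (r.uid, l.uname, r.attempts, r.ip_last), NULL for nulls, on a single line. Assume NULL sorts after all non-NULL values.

INNER JOIN keeps only pairs where the ON condition holds.
Matching on l.uid = r.uid. A NULL in a compared column never satisfies the condition.
Matched pairs: 12.

(3, NULL, 1, 30); (3, NULL, 1, 30); (3, NULL, 4, 40); (3, NULL, 4, 40); (5, Liam, 1, 50); (5, Liam, 3, 40); (8, Dave, 6, 51); (8, Yara, 6, 51); (9, Liam, 6, 20); (9, Liam, 7, 41); (9, Sara, 6, 20); (9, Sara, 7, 41)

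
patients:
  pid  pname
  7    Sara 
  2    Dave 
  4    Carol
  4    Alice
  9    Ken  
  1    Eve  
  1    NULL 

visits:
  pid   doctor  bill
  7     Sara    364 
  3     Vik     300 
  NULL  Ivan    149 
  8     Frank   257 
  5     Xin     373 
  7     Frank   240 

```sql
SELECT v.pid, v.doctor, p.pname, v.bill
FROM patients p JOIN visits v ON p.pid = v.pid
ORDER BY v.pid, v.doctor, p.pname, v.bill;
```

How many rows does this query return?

2

INNER JOIN keeps only pairs where the ON condition holds.
Matching on p.pid = v.pid. A NULL in a compared column never satisfies the condition.
- p row (pid=7): matches 2 v row(s) → 2 output row(s).
- p row (pid=2): no match → dropped.
- p row (pid=4): no match → dropped.
- p row (pid=4): no match → dropped.
- p row (pid=9): no match → dropped.
- p row (pid=1): no match → dropped.
- p row (pid=1): no match → dropped.
Total: 2 rows.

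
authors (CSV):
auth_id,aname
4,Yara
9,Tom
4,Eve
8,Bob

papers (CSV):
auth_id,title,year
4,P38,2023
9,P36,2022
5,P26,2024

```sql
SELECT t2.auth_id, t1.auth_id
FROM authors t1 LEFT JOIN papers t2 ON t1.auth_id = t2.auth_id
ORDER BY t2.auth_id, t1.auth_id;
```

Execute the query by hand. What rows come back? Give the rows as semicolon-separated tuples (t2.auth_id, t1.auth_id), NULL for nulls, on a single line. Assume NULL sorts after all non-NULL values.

(4, 4); (4, 4); (9, 9); (NULL, 8)

LEFT JOIN keeps every row from `authors`; unmatched rows get NULL for `papers`'s columns.
Matching on t1.auth_id = t2.auth_id.
- t1 row (auth_id=4): matches 1 t2 row(s) → 1 output row(s).
- t1 row (auth_id=9): matches 1 t2 row(s) → 1 output row(s).
- t1 row (auth_id=4): matches 1 t2 row(s) → 1 output row(s).
- t1 row (auth_id=8): no match → kept, t2 columns NULL.
After projecting and ordering:
t2.auth_id | t1.auth_id
4 | 4
4 | 4
9 | 9
NULL | 8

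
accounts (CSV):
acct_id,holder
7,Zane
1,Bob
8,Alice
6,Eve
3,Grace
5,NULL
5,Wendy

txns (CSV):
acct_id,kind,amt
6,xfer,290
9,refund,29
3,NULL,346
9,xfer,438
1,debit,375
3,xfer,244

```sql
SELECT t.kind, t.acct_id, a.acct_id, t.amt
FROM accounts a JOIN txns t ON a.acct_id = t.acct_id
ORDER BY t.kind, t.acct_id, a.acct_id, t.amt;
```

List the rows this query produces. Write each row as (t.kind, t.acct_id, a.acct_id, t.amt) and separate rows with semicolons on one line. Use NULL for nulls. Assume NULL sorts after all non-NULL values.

(debit, 1, 1, 375); (xfer, 3, 3, 244); (xfer, 6, 6, 290); (NULL, 3, 3, 346)

INNER JOIN keeps only pairs where the ON condition holds.
Matching on a.acct_id = t.acct_id.
- a (acct_id=7) has no partner → excluded.
- a (acct_id=1) pairs with 1 row(s) of t.
- a (acct_id=8) has no partner → excluded.
- a (acct_id=6) pairs with 1 row(s) of t.
- a (acct_id=3) pairs with 2 row(s) of t.
- a (acct_id=5) has no partner → excluded.
- a (acct_id=5) has no partner → excluded.
After projecting and ordering:
t.kind | t.acct_id | a.acct_id | t.amt
debit | 1 | 1 | 375
xfer | 3 | 3 | 244
xfer | 6 | 6 | 290
NULL | 3 | 3 | 346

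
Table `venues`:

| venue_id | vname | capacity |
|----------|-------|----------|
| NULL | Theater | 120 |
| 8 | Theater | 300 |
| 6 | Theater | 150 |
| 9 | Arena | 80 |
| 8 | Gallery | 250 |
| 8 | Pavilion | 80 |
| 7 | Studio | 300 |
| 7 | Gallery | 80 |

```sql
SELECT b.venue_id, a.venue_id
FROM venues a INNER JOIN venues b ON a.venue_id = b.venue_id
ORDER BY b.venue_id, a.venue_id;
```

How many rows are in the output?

INNER JOIN keeps only pairs where the ON condition holds.
Matching on a.venue_id = b.venue_id. A NULL in a compared column never satisfies the condition.
- a[0] venue_id=NULL → no match; dropped.
- a[1] venue_id=8 → 3 match(es) in b → 3 row(s).
- a[2] venue_id=6 → 1 match(es) in b → 1 row(s).
- a[3] venue_id=9 → 1 match(es) in b → 1 row(s).
- a[4] venue_id=8 → 3 match(es) in b → 3 row(s).
- a[5] venue_id=8 → 3 match(es) in b → 3 row(s).
- a[6] venue_id=7 → 2 match(es) in b → 2 row(s).
- a[7] venue_id=7 → 2 match(es) in b → 2 row(s).
Total: 15 rows.

15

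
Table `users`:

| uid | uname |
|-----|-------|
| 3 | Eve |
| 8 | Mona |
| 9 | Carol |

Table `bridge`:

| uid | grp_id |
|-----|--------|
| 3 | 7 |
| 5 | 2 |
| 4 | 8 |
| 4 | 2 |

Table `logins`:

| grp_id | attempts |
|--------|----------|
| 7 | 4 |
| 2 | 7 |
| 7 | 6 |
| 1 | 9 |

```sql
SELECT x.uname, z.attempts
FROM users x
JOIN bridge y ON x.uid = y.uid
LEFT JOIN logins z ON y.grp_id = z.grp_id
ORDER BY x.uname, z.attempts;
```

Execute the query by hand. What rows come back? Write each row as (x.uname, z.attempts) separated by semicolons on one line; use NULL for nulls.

Step 1 — x INNER JOIN y on uid → 1 row(s).
Then LEFT JOIN `logins z` on grp_id: each of those 1 rows is kept; rows whose y.grp_id has no match in z get NULL for z's columns.

(Eve, 4); (Eve, 6)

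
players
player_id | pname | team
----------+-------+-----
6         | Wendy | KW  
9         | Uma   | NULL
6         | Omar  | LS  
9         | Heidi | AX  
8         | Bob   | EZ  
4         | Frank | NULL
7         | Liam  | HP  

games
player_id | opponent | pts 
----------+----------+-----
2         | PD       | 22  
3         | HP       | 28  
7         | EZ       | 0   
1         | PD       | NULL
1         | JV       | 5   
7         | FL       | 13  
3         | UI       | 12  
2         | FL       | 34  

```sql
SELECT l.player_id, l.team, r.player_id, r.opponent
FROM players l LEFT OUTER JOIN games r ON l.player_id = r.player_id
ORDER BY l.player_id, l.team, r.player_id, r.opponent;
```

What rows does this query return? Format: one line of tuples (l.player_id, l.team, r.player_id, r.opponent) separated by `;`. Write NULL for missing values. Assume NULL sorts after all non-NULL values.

LEFT JOIN keeps every row from `players`; unmatched rows get NULL for `games`'s columns.
Matching on l.player_id = r.player_id.
Matched pairs: 2; unmatched l rows kept: 6.

(4, NULL, NULL, NULL); (6, KW, NULL, NULL); (6, LS, NULL, NULL); (7, HP, 7, EZ); (7, HP, 7, FL); (8, EZ, NULL, NULL); (9, AX, NULL, NULL); (9, NULL, NULL, NULL)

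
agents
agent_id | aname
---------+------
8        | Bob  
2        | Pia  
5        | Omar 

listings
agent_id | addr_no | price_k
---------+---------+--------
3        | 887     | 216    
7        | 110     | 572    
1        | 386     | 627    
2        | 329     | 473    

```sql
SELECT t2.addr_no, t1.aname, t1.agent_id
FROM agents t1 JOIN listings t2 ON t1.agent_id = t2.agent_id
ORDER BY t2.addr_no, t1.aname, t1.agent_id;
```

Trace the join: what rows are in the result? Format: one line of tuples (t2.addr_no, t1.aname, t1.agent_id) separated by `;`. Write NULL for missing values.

(329, Pia, 2)

INNER JOIN keeps only pairs where the ON condition holds.
Matching on t1.agent_id = t2.agent_id.
- t1 (agent_id=8) has no partner → excluded.
- t1 (agent_id=2) pairs with 1 row(s) of t2.
- t1 (agent_id=5) has no partner → excluded.
After projecting and ordering:
t2.addr_no | t1.aname | t1.agent_id
329 | Pia | 2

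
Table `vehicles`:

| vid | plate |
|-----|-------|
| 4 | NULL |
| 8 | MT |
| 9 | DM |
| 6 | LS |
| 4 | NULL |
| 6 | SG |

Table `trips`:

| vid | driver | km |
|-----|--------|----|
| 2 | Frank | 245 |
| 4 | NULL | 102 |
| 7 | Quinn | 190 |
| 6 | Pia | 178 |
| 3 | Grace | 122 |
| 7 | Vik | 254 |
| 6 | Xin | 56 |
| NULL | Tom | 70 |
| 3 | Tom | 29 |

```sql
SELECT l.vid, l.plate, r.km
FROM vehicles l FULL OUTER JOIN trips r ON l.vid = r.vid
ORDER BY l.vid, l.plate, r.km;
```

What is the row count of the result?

14

FULL OUTER JOIN keeps every row from both sides; unmatched rows get NULL for the other side's columns.
Matching on l.vid = r.vid. A NULL in a compared column never satisfies the condition.
Matched pairs: 6; unmatched l rows kept: 2; unmatched r rows kept: 6.
Total: 6 matched + 8 padded = 14 rows.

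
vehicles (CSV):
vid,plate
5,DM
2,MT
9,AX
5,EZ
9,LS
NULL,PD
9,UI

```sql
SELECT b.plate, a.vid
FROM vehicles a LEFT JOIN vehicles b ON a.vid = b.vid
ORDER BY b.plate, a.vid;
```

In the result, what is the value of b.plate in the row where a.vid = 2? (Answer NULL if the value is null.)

LEFT JOIN keeps every row from `vehicles a`; unmatched rows get NULL for `vehicles b`'s columns.
Matching on a.vid = b.vid. A NULL in a compared column never satisfies the condition.
Matched pairs: 14; unmatched a rows kept: 1.

MT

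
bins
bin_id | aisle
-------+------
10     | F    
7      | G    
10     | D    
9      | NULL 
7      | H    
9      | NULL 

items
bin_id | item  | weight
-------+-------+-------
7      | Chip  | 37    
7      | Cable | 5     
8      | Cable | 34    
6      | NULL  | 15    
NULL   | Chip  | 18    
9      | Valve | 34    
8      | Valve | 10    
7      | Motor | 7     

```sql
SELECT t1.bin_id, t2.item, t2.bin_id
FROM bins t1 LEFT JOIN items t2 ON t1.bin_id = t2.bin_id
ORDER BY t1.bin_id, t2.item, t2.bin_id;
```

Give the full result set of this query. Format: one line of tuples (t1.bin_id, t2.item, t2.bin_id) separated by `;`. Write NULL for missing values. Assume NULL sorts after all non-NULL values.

LEFT JOIN keeps every row from `bins`; unmatched rows get NULL for `items`'s columns.
Matching on t1.bin_id = t2.bin_id. A NULL in a compared column never satisfies the condition.
- t1[0] bin_id=10 → no match; kept with NULLs on the t2 side.
- t1[1] bin_id=7 → 3 match(es) in t2 → 3 row(s).
- t1[2] bin_id=10 → no match; kept with NULLs on the t2 side.
- t1[3] bin_id=9 → 1 match(es) in t2 → 1 row(s).
- t1[4] bin_id=7 → 3 match(es) in t2 → 3 row(s).
- t1[5] bin_id=9 → 1 match(es) in t2 → 1 row(s).
After projecting and ordering:
t1.bin_id | t2.item | t2.bin_id
7 | Cable | 7
7 | Cable | 7
7 | Chip | 7
7 | Chip | 7
7 | Motor | 7
7 | Motor | 7
9 | Valve | 9
9 | Valve | 9
10 | NULL | NULL
10 | NULL | NULL

(7, Cable, 7); (7, Cable, 7); (7, Chip, 7); (7, Chip, 7); (7, Motor, 7); (7, Motor, 7); (9, Valve, 9); (9, Valve, 9); (10, NULL, NULL); (10, NULL, NULL)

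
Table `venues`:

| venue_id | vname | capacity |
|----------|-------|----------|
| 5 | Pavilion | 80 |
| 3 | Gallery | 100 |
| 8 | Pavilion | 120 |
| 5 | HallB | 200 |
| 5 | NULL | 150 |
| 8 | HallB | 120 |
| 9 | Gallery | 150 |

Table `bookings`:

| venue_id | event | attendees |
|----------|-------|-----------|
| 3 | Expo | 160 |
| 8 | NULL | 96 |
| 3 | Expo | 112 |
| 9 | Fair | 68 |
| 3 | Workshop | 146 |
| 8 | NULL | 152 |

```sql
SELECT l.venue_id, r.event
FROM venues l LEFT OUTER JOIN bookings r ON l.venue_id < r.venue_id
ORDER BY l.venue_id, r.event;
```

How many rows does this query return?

15

LEFT JOIN keeps every row from `venues`; unmatched rows get NULL for `bookings`'s columns.
Matching on l.venue_id < r.venue_id.
- venue_id=5: 3 matching r row(s), so 3 row(s) emitted.
- venue_id=3: 3 matching r row(s), so 3 row(s) emitted.
- venue_id=8: 1 matching r row(s), so 1 row(s) emitted.
- venue_id=5: 3 matching r row(s), so 3 row(s) emitted.
- venue_id=5: 3 matching r row(s), so 3 row(s) emitted.
- venue_id=8: 1 matching r row(s), so 1 row(s) emitted.
- venue_id=9: no r row matches, row kept with r columns NULL.
Total: 14 matched + 1 padded = 15 rows.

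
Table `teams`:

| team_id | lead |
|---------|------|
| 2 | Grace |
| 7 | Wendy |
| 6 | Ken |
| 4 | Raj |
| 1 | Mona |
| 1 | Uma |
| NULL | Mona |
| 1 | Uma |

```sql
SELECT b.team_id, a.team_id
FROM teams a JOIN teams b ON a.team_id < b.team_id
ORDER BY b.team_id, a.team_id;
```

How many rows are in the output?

18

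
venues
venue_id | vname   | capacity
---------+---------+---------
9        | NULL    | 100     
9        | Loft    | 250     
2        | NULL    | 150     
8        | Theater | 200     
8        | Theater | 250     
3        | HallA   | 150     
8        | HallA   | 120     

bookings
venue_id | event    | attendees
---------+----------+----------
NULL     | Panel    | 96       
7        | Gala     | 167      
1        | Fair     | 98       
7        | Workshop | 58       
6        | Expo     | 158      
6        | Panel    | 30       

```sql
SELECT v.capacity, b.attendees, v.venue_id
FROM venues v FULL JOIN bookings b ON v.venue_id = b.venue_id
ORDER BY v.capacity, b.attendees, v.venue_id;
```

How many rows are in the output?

FULL OUTER JOIN keeps every row from both sides; unmatched rows get NULL for the other side's columns.
Matching on v.venue_id = b.venue_id. A NULL in a compared column never satisfies the condition.
Matched pairs: 0; unmatched v rows kept: 7; unmatched b rows kept: 6.
Total: 0 matched + 13 padded = 13 rows.

13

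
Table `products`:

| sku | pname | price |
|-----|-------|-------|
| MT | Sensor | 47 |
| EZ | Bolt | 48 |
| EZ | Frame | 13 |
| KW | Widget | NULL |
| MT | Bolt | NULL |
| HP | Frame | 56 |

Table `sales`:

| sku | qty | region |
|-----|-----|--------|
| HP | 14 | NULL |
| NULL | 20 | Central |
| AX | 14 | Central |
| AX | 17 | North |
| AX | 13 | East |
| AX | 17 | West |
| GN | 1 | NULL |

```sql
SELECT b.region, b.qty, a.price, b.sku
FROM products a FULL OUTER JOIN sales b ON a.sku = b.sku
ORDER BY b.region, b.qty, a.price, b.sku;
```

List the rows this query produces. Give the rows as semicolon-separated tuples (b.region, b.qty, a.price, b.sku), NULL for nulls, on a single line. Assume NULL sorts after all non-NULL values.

(Central, 14, NULL, AX); (Central, 20, NULL, NULL); (East, 13, NULL, AX); (North, 17, NULL, AX); (West, 17, NULL, AX); (NULL, 1, NULL, GN); (NULL, 14, 56, HP); (NULL, NULL, 13, NULL); (NULL, NULL, 47, NULL); (NULL, NULL, 48, NULL); (NULL, NULL, NULL, NULL); (NULL, NULL, NULL, NULL)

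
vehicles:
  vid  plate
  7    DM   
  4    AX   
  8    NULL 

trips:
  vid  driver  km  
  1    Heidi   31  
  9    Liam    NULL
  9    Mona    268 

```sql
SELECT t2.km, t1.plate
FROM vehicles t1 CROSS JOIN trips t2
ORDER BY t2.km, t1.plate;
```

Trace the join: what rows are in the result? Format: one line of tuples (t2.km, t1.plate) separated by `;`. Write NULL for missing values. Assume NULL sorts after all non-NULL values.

(31, AX); (31, DM); (31, NULL); (268, AX); (268, DM); (268, NULL); (NULL, AX); (NULL, DM); (NULL, NULL)

CROSS JOIN pairs every row of `vehicles` with every row of `trips`: 3 × 3 = 9 rows.
After projecting and ordering:
t2.km | t1.plate
31 | AX
31 | DM
31 | NULL
268 | AX
268 | DM
268 | NULL
NULL | AX
NULL | DM
NULL | NULL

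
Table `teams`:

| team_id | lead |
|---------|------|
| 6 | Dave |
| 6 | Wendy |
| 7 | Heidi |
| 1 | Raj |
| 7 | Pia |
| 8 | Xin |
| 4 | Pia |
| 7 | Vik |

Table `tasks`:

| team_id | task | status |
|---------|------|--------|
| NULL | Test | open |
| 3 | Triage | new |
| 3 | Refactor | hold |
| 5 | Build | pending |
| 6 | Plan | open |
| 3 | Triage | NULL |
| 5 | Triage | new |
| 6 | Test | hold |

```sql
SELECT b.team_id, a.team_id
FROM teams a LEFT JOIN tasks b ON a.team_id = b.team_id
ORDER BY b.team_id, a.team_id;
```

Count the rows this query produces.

10

LEFT JOIN keeps every row from `teams`; unmatched rows get NULL for `tasks`'s columns.
Matching on a.team_id = b.team_id. A NULL in a compared column never satisfies the condition.
- a (team_id=6) pairs with 2 row(s) of b.
- a (team_id=6) pairs with 2 row(s) of b.
- a (team_id=7) has no partner → padded with NULL.
- a (team_id=1) has no partner → padded with NULL.
- a (team_id=7) has no partner → padded with NULL.
- a (team_id=8) has no partner → padded with NULL.
- a (team_id=4) has no partner → padded with NULL.
- a (team_id=7) has no partner → padded with NULL.
Total: 4 matched + 6 padded = 10 rows.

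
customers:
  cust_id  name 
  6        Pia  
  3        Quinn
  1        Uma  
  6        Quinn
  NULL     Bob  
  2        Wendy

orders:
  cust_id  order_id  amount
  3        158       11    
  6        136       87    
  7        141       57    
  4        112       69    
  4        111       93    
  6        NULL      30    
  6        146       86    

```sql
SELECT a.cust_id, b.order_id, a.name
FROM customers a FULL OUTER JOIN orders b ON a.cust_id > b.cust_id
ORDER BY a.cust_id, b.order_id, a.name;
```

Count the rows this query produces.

FULL OUTER JOIN keeps every row from both sides; unmatched rows get NULL for the other side's columns.
Matching on a.cust_id > b.cust_id. A NULL in a compared column never satisfies the condition.
Matched pairs: 6; unmatched a rows kept: 4; unmatched b rows kept: 4.
Total: 6 matched + 8 padded = 14 rows.

14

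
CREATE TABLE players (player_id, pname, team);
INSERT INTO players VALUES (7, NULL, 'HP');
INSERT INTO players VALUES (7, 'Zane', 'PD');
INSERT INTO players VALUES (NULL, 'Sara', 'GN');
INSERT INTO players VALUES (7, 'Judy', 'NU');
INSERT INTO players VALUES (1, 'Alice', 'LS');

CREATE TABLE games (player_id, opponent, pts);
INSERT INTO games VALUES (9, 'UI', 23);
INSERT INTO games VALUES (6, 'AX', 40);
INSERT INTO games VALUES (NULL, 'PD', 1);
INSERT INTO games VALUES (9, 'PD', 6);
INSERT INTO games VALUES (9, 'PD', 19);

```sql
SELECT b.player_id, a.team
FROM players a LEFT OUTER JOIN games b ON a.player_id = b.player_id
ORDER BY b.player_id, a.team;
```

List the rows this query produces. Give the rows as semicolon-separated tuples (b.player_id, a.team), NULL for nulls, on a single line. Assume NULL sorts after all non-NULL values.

(NULL, GN); (NULL, HP); (NULL, LS); (NULL, NU); (NULL, PD)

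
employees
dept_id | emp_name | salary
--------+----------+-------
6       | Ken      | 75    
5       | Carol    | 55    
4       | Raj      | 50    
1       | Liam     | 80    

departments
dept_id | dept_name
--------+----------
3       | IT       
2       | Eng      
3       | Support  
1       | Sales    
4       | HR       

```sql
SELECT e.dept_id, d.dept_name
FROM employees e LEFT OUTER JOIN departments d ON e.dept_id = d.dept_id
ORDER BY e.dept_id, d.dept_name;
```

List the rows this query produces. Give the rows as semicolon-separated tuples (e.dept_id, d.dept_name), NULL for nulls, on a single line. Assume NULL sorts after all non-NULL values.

(1, Sales); (4, HR); (5, NULL); (6, NULL)

LEFT JOIN keeps every row from `employees`; unmatched rows get NULL for `departments`'s columns.
Matching on e.dept_id = d.dept_id.
- e (dept_id=6) has no partner → padded with NULL.
- e (dept_id=5) has no partner → padded with NULL.
- e (dept_id=4) pairs with 1 row(s) of d.
- e (dept_id=1) pairs with 1 row(s) of d.
After projecting and ordering:
e.dept_id | d.dept_name
1 | Sales
4 | HR
5 | NULL
6 | NULL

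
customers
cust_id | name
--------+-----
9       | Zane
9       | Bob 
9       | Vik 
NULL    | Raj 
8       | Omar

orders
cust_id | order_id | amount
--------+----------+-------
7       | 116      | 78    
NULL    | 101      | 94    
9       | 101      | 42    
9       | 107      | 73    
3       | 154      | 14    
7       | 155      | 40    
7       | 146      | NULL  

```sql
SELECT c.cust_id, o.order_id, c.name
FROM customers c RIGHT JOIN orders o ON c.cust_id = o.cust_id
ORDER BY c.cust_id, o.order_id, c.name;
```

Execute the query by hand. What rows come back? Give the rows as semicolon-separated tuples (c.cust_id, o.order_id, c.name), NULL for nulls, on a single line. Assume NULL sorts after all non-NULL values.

RIGHT JOIN keeps every row from `orders`; unmatched rows get NULL for `customers`'s columns.
Matching on c.cust_id = o.cust_id. A NULL in a compared column never satisfies the condition.
- cust_id=9: 2 matching o row(s), so 2 row(s) emitted.
- cust_id=9: 2 matching o row(s), so 2 row(s) emitted.
- cust_id=9: 2 matching o row(s), so 2 row(s) emitted.
- cust_id=NULL: no matching o row.
- cust_id=8: no matching o row.
- plus 5 unmatched o row(s), each kept with NULL c columns.

(9, 101, Bob); (9, 101, Vik); (9, 101, Zane); (9, 107, Bob); (9, 107, Vik); (9, 107, Zane); (NULL, 101, NULL); (NULL, 116, NULL); (NULL, 146, NULL); (NULL, 154, NULL); (NULL, 155, NULL)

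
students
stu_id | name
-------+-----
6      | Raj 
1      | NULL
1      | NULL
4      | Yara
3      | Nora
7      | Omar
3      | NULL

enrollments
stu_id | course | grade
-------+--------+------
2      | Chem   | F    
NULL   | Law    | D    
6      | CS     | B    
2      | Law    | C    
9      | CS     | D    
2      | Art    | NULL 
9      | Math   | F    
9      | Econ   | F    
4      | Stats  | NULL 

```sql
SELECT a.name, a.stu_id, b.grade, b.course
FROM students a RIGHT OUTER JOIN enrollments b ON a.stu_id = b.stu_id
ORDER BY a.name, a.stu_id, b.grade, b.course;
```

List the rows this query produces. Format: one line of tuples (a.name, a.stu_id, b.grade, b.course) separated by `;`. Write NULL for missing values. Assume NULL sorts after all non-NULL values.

(Raj, 6, B, CS); (Yara, 4, NULL, Stats); (NULL, NULL, C, Law); (NULL, NULL, D, CS); (NULL, NULL, D, Law); (NULL, NULL, F, Chem); (NULL, NULL, F, Econ); (NULL, NULL, F, Math); (NULL, NULL, NULL, Art)

RIGHT JOIN keeps every row from `enrollments`; unmatched rows get NULL for `students`'s columns.
Matching on a.stu_id = b.stu_id. A NULL in a compared column never satisfies the condition.
- a (stu_id=6) pairs with 1 row(s) of b.
- a (stu_id=1) has no partner in b.
- a (stu_id=1) has no partner in b.
- a (stu_id=4) pairs with 1 row(s) of b.
- a (stu_id=3) has no partner in b.
- a (stu_id=7) has no partner in b.
- a (stu_id=3) has no partner in b.
- 7 row(s) from b found no a partner → padded with NULL.
After projecting and ordering:
a.name | a.stu_id | b.grade | b.course
Raj | 6 | B | CS
Yara | 4 | NULL | Stats
NULL | NULL | C | Law
NULL | NULL | D | CS
NULL | NULL | D | Law
NULL | NULL | F | Chem
NULL | NULL | F | Econ
NULL | NULL | F | Math
NULL | NULL | NULL | Art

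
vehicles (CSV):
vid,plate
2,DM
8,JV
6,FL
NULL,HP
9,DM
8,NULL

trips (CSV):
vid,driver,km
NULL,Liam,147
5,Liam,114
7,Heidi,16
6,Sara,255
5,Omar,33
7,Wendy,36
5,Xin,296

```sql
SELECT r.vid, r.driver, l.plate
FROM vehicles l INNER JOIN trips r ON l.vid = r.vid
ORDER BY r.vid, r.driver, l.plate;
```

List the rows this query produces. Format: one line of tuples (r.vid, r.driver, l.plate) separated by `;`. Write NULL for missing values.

(6, Sara, FL)

INNER JOIN keeps only pairs where the ON condition holds.
Matching on l.vid = r.vid. A NULL in a compared column never satisfies the condition.
- vid=2: no matching r row, dropped.
- vid=8: no matching r row, dropped.
- vid=6: 1 matching r row(s), so 1 row(s) emitted.
- vid=NULL: no matching r row, dropped.
- vid=9: no matching r row, dropped.
- vid=8: no matching r row, dropped.
After projecting and ordering:
r.vid | r.driver | l.plate
6 | Sara | FL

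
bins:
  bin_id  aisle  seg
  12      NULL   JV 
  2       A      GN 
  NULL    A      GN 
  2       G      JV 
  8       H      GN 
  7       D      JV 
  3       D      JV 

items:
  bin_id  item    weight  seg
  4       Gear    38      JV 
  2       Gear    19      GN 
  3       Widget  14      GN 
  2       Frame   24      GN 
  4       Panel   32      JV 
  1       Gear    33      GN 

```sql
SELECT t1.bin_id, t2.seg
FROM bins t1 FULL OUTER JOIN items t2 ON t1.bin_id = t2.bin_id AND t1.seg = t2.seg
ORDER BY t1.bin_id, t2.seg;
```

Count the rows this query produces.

12

FULL OUTER JOIN keeps every row from both sides; unmatched rows get NULL for the other side's columns.
Matching on t1.bin_id = t2.bin_id AND t1.seg = t2.seg. A NULL in a compared column never satisfies the condition.
Matched pairs: 2; unmatched t1 rows kept: 6; unmatched t2 rows kept: 4.
Total: 2 matched + 10 padded = 12 rows.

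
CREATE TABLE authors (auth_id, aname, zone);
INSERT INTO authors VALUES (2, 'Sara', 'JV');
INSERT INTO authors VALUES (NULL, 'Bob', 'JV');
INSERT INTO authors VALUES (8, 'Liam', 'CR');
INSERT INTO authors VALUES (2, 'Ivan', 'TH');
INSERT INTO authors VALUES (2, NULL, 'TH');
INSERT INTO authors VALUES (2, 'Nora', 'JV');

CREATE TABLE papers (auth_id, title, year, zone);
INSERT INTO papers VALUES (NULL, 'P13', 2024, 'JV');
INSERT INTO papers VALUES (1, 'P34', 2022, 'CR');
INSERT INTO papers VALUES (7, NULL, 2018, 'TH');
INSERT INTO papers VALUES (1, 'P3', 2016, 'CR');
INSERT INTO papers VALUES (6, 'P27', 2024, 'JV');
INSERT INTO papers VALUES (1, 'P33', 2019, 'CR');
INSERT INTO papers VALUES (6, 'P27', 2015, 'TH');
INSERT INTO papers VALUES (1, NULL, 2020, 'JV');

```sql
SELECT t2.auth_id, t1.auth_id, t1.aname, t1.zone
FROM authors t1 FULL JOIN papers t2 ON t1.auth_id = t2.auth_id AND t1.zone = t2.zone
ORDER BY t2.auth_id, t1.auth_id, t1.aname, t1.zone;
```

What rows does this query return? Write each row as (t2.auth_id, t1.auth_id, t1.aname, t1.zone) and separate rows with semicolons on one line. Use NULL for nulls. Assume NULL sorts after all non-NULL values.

(1, NULL, NULL, NULL); (1, NULL, NULL, NULL); (1, NULL, NULL, NULL); (1, NULL, NULL, NULL); (6, NULL, NULL, NULL); (6, NULL, NULL, NULL); (7, NULL, NULL, NULL); (NULL, 2, Ivan, TH); (NULL, 2, Nora, JV); (NULL, 2, Sara, JV); (NULL, 2, NULL, TH); (NULL, 8, Liam, CR); (NULL, NULL, Bob, JV); (NULL, NULL, NULL, NULL)

FULL OUTER JOIN keeps every row from both sides; unmatched rows get NULL for the other side's columns.
Matching on t1.auth_id = t2.auth_id AND t1.zone = t2.zone. A NULL in a compared column never satisfies the condition.
- auth_id=2, zone=JV: no t2 row matches, row kept with t2 columns NULL.
- auth_id=NULL, zone=JV: no t2 row matches, row kept with t2 columns NULL.
- auth_id=8, zone=CR: no t2 row matches, row kept with t2 columns NULL.
- auth_id=2, zone=TH: no t2 row matches, row kept with t2 columns NULL.
- auth_id=2, zone=TH: no t2 row matches, row kept with t2 columns NULL.
- auth_id=2, zone=JV: no t2 row matches, row kept with t2 columns NULL.
- plus 8 unmatched t2 row(s), each kept with NULL t1 columns.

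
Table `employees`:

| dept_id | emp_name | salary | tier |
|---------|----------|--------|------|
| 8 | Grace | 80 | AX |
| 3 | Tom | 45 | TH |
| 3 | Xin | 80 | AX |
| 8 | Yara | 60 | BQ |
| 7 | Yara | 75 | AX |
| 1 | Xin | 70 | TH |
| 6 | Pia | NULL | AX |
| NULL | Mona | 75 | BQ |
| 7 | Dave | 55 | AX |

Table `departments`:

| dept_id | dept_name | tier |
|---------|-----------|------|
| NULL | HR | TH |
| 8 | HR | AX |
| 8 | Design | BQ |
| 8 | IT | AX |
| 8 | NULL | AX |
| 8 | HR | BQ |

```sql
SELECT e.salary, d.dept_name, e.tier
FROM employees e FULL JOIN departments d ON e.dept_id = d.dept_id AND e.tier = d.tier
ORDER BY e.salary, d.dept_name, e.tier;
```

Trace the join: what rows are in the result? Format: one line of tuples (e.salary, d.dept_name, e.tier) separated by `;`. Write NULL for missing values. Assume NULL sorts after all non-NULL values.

FULL OUTER JOIN keeps every row from both sides; unmatched rows get NULL for the other side's columns.
Matching on e.dept_id = d.dept_id AND e.tier = d.tier. A NULL in a compared column never satisfies the condition.
- e (dept_id=8, tier=AX) pairs with 3 row(s) of d.
- e (dept_id=3, tier=TH) has no partner → padded with NULL.
- e (dept_id=3, tier=AX) has no partner → padded with NULL.
- e (dept_id=8, tier=BQ) pairs with 2 row(s) of d.
- e (dept_id=7, tier=AX) has no partner → padded with NULL.
- e (dept_id=1, tier=TH) has no partner → padded with NULL.
- e (dept_id=6, tier=AX) has no partner → padded with NULL.
- e (dept_id=NULL, tier=BQ) has no partner → padded with NULL.
- e (dept_id=7, tier=AX) has no partner → padded with NULL.
- 1 row(s) from d found no e partner → padded with NULL.

(45, NULL, TH); (55, NULL, AX); (60, Design, BQ); (60, HR, BQ); (70, NULL, TH); (75, NULL, AX); (75, NULL, BQ); (80, HR, AX); (80, IT, AX); (80, NULL, AX); (80, NULL, AX); (NULL, HR, NULL); (NULL, NULL, AX)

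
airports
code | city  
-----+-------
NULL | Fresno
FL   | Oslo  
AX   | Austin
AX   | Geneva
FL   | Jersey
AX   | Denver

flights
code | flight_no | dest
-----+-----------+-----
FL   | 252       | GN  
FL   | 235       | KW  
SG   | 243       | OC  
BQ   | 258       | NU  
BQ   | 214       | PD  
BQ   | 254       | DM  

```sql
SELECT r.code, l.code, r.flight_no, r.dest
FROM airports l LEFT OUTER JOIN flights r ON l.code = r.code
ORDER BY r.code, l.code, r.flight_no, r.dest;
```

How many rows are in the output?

8

LEFT JOIN keeps every row from `airports`; unmatched rows get NULL for `flights`'s columns.
Matching on l.code = r.code. A NULL in a compared column never satisfies the condition.
- code=NULL: no r row matches, row kept with r columns NULL.
- code=FL: 2 matching r row(s), so 2 row(s) emitted.
- code=AX: no r row matches, row kept with r columns NULL.
- code=AX: no r row matches, row kept with r columns NULL.
- code=FL: 2 matching r row(s), so 2 row(s) emitted.
- code=AX: no r row matches, row kept with r columns NULL.
Total: 4 matched + 4 padded = 8 rows.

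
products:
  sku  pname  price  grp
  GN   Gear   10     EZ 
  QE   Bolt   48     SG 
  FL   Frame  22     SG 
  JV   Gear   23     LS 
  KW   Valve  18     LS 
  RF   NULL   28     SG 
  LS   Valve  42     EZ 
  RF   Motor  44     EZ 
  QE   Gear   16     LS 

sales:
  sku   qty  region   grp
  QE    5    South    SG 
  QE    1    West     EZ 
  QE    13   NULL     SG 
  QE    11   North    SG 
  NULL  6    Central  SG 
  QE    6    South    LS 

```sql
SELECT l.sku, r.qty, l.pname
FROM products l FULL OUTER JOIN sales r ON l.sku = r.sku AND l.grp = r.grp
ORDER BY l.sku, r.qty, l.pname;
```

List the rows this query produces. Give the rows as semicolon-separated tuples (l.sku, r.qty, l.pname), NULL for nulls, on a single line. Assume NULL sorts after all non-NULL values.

FULL OUTER JOIN keeps every row from both sides; unmatched rows get NULL for the other side's columns.
Matching on l.sku = r.sku AND l.grp = r.grp. A NULL in a compared column never satisfies the condition.
Matched pairs: 4; unmatched l rows kept: 7; unmatched r rows kept: 2.

(FL, NULL, Frame); (GN, NULL, Gear); (JV, NULL, Gear); (KW, NULL, Valve); (LS, NULL, Valve); (QE, 5, Bolt); (QE, 6, Gear); (QE, 11, Bolt); (QE, 13, Bolt); (RF, NULL, Motor); (RF, NULL, NULL); (NULL, 1, NULL); (NULL, 6, NULL)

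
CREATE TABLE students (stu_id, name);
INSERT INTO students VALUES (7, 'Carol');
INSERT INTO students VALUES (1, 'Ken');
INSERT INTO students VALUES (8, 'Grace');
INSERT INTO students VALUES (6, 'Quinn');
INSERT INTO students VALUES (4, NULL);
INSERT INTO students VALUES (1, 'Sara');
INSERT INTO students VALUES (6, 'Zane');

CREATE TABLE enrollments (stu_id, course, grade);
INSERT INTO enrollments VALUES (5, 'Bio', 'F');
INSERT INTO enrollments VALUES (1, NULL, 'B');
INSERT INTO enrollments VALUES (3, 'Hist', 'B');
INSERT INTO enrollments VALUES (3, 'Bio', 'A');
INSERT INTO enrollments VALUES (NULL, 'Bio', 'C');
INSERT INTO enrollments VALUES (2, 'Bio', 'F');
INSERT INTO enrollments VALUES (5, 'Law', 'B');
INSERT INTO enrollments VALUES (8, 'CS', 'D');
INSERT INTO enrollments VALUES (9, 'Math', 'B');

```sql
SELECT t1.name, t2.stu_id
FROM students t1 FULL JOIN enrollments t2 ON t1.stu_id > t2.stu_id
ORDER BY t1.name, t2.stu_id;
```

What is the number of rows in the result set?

33

FULL OUTER JOIN keeps every row from both sides; unmatched rows get NULL for the other side's columns.
Matching on t1.stu_id > t2.stu_id. A NULL in a compared column never satisfies the condition.
Matched pairs: 28; unmatched t1 rows kept: 2; unmatched t2 rows kept: 3.
Total: 28 matched + 5 padded = 33 rows.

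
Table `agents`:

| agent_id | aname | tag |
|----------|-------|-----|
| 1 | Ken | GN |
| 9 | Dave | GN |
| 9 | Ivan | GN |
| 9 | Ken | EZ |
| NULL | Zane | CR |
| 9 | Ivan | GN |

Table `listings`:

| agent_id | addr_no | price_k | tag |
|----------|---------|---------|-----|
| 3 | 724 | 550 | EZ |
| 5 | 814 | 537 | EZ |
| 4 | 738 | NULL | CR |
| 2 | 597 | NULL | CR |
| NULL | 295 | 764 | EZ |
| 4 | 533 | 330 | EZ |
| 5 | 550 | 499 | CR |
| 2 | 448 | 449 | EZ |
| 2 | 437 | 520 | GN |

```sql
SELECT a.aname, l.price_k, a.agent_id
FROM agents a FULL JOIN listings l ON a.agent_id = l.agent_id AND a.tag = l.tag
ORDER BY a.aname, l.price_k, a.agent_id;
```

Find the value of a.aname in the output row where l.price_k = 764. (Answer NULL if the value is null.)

FULL OUTER JOIN keeps every row from both sides; unmatched rows get NULL for the other side's columns.
Matching on a.agent_id = l.agent_id AND a.tag = l.tag. A NULL in a compared column never satisfies the condition.
- a row (agent_id=1, tag=GN): no match → kept, l columns NULL.
- a row (agent_id=9, tag=GN): no match → kept, l columns NULL.
- a row (agent_id=9, tag=GN): no match → kept, l columns NULL.
- a row (agent_id=9, tag=EZ): no match → kept, l columns NULL.
- a row (agent_id=NULL, tag=CR): no match → kept, l columns NULL.
- a row (agent_id=9, tag=GN): no match → kept, l columns NULL.
- plus 9 unmatched l row(s), each kept with NULL a columns.

NULL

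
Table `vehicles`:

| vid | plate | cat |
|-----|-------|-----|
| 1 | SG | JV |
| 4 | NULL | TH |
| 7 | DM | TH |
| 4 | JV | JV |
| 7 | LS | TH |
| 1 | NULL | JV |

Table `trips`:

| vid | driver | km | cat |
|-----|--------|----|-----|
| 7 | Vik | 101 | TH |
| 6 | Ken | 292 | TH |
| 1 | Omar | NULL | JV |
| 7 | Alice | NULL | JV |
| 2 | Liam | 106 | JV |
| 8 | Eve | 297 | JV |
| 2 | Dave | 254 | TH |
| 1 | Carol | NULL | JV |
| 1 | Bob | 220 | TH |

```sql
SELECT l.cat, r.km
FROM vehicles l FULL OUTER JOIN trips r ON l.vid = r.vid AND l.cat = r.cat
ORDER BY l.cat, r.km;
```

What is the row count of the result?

14

FULL OUTER JOIN keeps every row from both sides; unmatched rows get NULL for the other side's columns.
Matching on l.vid = r.vid AND l.cat = r.cat.
- vid=1, cat=JV: 2 matching r row(s), so 2 row(s) emitted.
- vid=4, cat=TH: no r row matches, row kept with r columns NULL.
- vid=7, cat=TH: 1 matching r row(s), so 1 row(s) emitted.
- vid=4, cat=JV: no r row matches, row kept with r columns NULL.
- vid=7, cat=TH: 1 matching r row(s), so 1 row(s) emitted.
- vid=1, cat=JV: 2 matching r row(s), so 2 row(s) emitted.
- 6 r row(s) had no l match → kept, l columns NULL.
Total: 6 matched + 8 padded = 14 rows.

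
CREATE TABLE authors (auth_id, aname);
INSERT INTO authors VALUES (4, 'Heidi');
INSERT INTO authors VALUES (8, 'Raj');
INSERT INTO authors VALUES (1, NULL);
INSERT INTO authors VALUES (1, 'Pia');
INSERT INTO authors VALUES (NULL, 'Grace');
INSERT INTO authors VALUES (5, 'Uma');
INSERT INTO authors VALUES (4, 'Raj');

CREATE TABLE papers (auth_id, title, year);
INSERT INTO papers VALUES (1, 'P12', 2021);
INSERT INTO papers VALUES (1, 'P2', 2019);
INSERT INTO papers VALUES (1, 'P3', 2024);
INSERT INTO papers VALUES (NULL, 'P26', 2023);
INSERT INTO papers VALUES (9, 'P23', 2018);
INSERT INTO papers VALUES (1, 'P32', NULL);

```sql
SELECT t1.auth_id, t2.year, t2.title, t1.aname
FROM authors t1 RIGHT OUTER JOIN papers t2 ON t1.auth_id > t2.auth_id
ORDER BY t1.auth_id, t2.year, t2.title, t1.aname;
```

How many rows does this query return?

RIGHT JOIN keeps every row from `papers`; unmatched rows get NULL for `authors`'s columns.
Matching on t1.auth_id > t2.auth_id. A NULL in a compared column never satisfies the condition.
- auth_id=4: 4 matching t2 row(s), so 4 row(s) emitted.
- auth_id=8: 4 matching t2 row(s), so 4 row(s) emitted.
- auth_id=1: no matching t2 row.
- auth_id=1: no matching t2 row.
- auth_id=NULL: no matching t2 row.
- auth_id=5: 4 matching t2 row(s), so 4 row(s) emitted.
- auth_id=4: 4 matching t2 row(s), so 4 row(s) emitted.
- 2 t2 row(s) had no t1 match → kept, t1 columns NULL.
Total: 16 matched + 2 padded = 18 rows.

18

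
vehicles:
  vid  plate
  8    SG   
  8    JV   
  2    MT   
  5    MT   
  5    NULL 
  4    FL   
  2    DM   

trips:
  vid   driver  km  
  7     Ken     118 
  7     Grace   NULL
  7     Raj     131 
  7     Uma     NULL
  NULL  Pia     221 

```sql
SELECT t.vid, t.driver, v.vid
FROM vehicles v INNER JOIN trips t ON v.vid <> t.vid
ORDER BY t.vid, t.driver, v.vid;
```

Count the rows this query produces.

INNER JOIN keeps only pairs where the ON condition holds.
Matching on v.vid <> t.vid. A NULL in a compared column never satisfies the condition.
- v (vid=8) pairs with 4 row(s) of t.
- v (vid=8) pairs with 4 row(s) of t.
- v (vid=2) pairs with 4 row(s) of t.
- v (vid=5) pairs with 4 row(s) of t.
- v (vid=5) pairs with 4 row(s) of t.
- v (vid=4) pairs with 4 row(s) of t.
- v (vid=2) pairs with 4 row(s) of t.
Total: 28 rows.

28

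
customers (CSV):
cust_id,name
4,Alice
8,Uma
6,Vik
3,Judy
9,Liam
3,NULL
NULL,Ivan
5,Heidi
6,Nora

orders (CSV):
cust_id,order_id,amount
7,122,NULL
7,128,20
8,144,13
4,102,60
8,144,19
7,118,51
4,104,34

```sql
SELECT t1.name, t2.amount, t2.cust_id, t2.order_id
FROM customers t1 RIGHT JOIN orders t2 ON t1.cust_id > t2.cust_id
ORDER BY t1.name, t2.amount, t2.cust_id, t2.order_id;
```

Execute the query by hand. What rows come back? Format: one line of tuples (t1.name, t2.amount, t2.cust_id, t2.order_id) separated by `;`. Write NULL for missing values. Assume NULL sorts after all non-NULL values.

(Heidi, 34, 4, 104); (Heidi, 60, 4, 102); (Liam, 13, 8, 144); (Liam, 19, 8, 144); (Liam, 20, 7, 128); (Liam, 34, 4, 104); (Liam, 51, 7, 118); (Liam, 60, 4, 102); (Liam, NULL, 7, 122); (Nora, 34, 4, 104); (Nora, 60, 4, 102); (Uma, 20, 7, 128); (Uma, 34, 4, 104); (Uma, 51, 7, 118); (Uma, 60, 4, 102); (Uma, NULL, 7, 122); (Vik, 34, 4, 104); (Vik, 60, 4, 102)

RIGHT JOIN keeps every row from `orders`; unmatched rows get NULL for `customers`'s columns.
Matching on t1.cust_id > t2.cust_id. A NULL in a compared column never satisfies the condition.
- t1[0] cust_id=4 → no match.
- t1[1] cust_id=8 → 5 match(es) in t2 → 5 row(s).
- t1[2] cust_id=6 → 2 match(es) in t2 → 2 row(s).
- t1[3] cust_id=3 → no match.
- t1[4] cust_id=9 → 7 match(es) in t2 → 7 row(s).
- t1[5] cust_id=3 → no match.
- t1[6] cust_id=NULL → no match.
- t1[7] cust_id=5 → 2 match(es) in t2 → 2 row(s).
- t1[8] cust_id=6 → 2 match(es) in t2 → 2 row(s).
- every t2 row matched at least one t1 row.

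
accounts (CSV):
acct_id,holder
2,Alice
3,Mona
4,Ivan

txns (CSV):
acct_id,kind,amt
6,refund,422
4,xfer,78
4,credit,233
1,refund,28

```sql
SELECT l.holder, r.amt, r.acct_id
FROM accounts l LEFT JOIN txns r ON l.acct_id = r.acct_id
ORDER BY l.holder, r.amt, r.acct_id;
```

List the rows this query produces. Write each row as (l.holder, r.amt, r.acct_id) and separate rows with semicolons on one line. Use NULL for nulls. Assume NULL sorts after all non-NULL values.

LEFT JOIN keeps every row from `accounts`; unmatched rows get NULL for `txns`'s columns.
Matching on l.acct_id = r.acct_id.
Matched pairs: 2; unmatched l rows kept: 2.

(Alice, NULL, NULL); (Ivan, 78, 4); (Ivan, 233, 4); (Mona, NULL, NULL)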